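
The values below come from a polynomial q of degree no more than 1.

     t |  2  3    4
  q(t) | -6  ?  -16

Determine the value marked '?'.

-11

The 2 known points determine the degree-1 polynomial uniquely.
Write q(t) = at + b. Substituting each data point gives a linear system:
  2a + b = -6
  4a + b = -16
Solving the system yields a = -5, b = 4.
So q(t) = -5t + 4.
Then q(3) = -11.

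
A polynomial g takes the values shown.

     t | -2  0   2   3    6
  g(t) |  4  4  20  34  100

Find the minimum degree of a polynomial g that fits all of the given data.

Divided differences on the nodes -2, 0, 2, 3, 6:
  order 0: 4  4  20  34  100
  order 1: 0  8  14  22
  order 2: 2  2  2
  order 3: 0  0
  order 4: 0
The order-2 divided differences are all 2 (nonzero) and every higher order vanishes, so the data lies on a polynomial of degree exactly 2.

2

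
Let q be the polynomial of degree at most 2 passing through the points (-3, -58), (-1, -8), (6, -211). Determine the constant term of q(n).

-1

Write q(n) = an^2 + bn + c. Substituting each data point gives a linear system:
  9a - 3b + c = -58
  a - b + c = -8
  36a + 6b + c = -211
Solving the system yields a = -6, b = 1, c = -1.
So q(n) = -6n^2 + n - 1.
The constant term is -1.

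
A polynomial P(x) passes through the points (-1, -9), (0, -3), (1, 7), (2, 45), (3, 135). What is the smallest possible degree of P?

Forward differences of the values at x = -1, 0, 1, 2, 3:
  P  : -9  -3  7  45  135
  Δ  : 6  10  38  90
  Δ^2: 4  28  52
  Δ^3: 24  24
  Δ^4: 0
The third differences are constant (24) and nonzero, while all higher differences vanish, so the minimal degree is 3.

3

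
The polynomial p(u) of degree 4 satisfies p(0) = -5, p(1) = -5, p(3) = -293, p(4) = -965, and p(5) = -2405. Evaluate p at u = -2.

Write p(u) = au^4 + bu^3 + cu^2 + du + e. Substituting each data point gives a linear system:
  e = -5
  a + b + c + d + e = -5
  81a + 27b + 9c + 3d + e = -293
  256a + 64b + 16c + 4d + e = -965
  625a + 125b + 25c + 5d + e = -2405
Solving the system yields a = -4, b = 0, c = 4, d = 0, e = -5.
So p(u) = -4u^4 + 4u^2 - 5.
Then p(-2) = -53.

-53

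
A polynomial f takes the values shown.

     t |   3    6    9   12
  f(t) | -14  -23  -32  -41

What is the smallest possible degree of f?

1

Forward differences of the values at t = 3, 6, 9, 12:
  f  : -14  -23  -32  -41
  Δ  : -9  -9  -9
  Δ^2: 0  0
  Δ^3: 0
The first differences are constant (-9) and nonzero, while all higher differences vanish, so the minimal degree is 1.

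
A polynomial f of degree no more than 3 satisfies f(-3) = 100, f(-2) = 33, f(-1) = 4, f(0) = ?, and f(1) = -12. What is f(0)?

On equispaced nodes a degree-3 polynomial has vanishing fourth forward difference, so
  f(-3) - 4·f(-2) + 6·f(-1) - 4·f(0) + f(1) = 0.
Substituting the known values and solving for f(0):
  -4·f(0) = 20
  f(0) = -5.

-5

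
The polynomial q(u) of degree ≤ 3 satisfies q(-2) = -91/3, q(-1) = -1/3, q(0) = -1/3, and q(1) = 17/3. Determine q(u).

q(u) = 6u^3 + 3u^2 - 3u - 1/3

Write q(u) = au^3 + bu^2 + cu + d. Substituting each data point gives a linear system:
  -8a + 4b - 2c + d = -91/3
  -a + b - c + d = -1/3
  d = -1/3
  a + b + c + d = 17/3
Solving the system yields a = 6, b = 3, c = -3, d = -1/3.
So q(u) = 6u^3 + 3u^2 - 3u - 1/3.
Check: q(0) = -1/3. ✓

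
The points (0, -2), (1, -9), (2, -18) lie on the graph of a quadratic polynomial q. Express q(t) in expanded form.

Write q(t) = at^2 + bt + c. Substituting each data point gives a linear system:
  c = -2
  a + b + c = -9
  4a + 2b + c = -18
Solving the system yields a = -1, b = -6, c = -2.
So q(t) = -t^2 - 6t - 2.
Check: q(0) = -2. ✓

q(t) = -t^2 - 6t - 2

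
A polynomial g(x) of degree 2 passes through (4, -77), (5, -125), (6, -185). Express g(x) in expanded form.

g(x) = -6x^2 + 6x - 5

Using the Lagrange interpolation formula with nodes 4, 5, 6:
  L_0(x) = (x - 5)(x - 6) / 2
  L_1(x) = (x - 4)(x - 6) / -1
  L_2(x) = (x - 4)(x - 5) / 2
Then g(x) = -77·L_0(x) - 125·L_1(x) - 185·L_2(x).
Expanding and collecting terms gives g(x) = -6x^2 + 6x - 5.
Check: g(6) = -185. ✓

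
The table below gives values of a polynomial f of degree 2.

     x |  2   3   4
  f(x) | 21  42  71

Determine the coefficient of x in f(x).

1

Write f(x) = ax^2 + bx + c. Substituting each data point gives a linear system:
  4a + 2b + c = 21
  9a + 3b + c = 42
  16a + 4b + c = 71
Solving the system yields a = 4, b = 1, c = 3.
So f(x) = 4x^2 + x + 3.
The coefficient of x is 1.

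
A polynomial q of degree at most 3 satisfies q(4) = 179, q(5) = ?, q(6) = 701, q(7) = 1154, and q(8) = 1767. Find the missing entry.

384

The 4 known points determine the degree-3 polynomial uniquely.
Write q(x) = ax^3 + bx^2 + cx + d. Substituting each data point gives a linear system:
  64a + 16b + 4c + d = 179
  216a + 36b + 6c + d = 701
  343a + 49b + 7c + d = 1154
  512a + 64b + 8c + d = 1767
Solving the system yields a = 4, b = -4, c = -3, d = -1.
So q(x) = 4x^3 - 4x^2 - 3x - 1.
Then q(5) = 384.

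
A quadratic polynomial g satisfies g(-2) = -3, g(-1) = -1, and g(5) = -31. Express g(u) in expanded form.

Write g(u) = au^2 + bu + c. Substituting each data point gives a linear system:
  4a - 2b + c = -3
  a - b + c = -1
  25a + 5b + c = -31
Solving the system yields a = -1, b = -1, c = -1.
So g(u) = -u² - u - 1.
Check: g(-1) = -1. ✓

g(u) = -u^2 - u - 1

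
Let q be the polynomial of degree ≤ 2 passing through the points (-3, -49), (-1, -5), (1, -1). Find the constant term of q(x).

2

Write q(x) = ax^2 + bx + c. Substituting each data point gives a linear system:
  9a - 3b + c = -49
  a - b + c = -5
  a + b + c = -1
Solving the system yields a = -5, b = 2, c = 2.
So q(x) = -5x^2 + 2x + 2.
The constant term is 2.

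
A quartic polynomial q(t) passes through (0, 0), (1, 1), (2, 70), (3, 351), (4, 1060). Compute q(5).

2485

Write q(t) = at^4 + bt^3 + ct^2 + dt + e. Substituting each data point gives a linear system:
  e = 0
  a + b + c + d + e = 1
  16a + 8b + 4c + 2d + e = 70
  81a + 27b + 9c + 3d + e = 351
  256a + 64b + 16c + 4d + e = 1060
Solving the system yields a = 3, b = 6, c = -5, d = -3, e = 0.
So q(t) = 3t^4 + 6t^3 - 5t^2 - 3t.
Then q(5) = 2485.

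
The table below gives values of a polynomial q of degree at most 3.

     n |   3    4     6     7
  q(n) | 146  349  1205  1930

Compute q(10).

5725

Write q(n) = an^3 + bn^2 + cn + d. Substituting each data point gives a linear system:
  27a + 9b + 3c + d = 146
  64a + 16b + 4c + d = 349
  216a + 36b + 6c + d = 1205
  343a + 49b + 7c + d = 1930
Solving the system yields a = 6, b = -3, c = 2, d = 5.
So q(n) = 6n^3 - 3n^2 + 2n + 5.
Then q(10) = 5725.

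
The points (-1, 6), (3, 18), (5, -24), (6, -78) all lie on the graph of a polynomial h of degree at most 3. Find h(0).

Write h(s) = as^3 + bs^2 + cs + d. Substituting each data point gives a linear system:
  -a + b - c + d = 6
  27a + 9b + 3c + d = 18
  125a + 25b + 5c + d = -24
  216a + 36b + 6c + d = -78
Solving the system yields a = -1, b = 3, c = 4, d = 6.
So h(s) = -s³ + 3s² + 4s + 6.
Then h(0) = 6.

6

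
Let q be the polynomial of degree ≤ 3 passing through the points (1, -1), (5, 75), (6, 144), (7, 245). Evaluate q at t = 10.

Write q(t) = at^3 + bt^2 + ct + d. Substituting each data point gives a linear system:
  a + b + c + d = -1
  125a + 25b + 5c + d = 75
  216a + 36b + 6c + d = 144
  343a + 49b + 7c + d = 245
Solving the system yields a = 1, b = -2, c = 0, d = 0.
So q(t) = t^3 - 2t^2.
Then q(10) = 800.

800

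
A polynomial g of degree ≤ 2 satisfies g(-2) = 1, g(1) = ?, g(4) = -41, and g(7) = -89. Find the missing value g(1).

The 3 known points determine the degree-2 polynomial uniquely.
Write g(u) = au^2 + bu + c. Substituting each data point gives a linear system:
  4a - 2b + c = 1
  16a + 4b + c = -41
  49a + 7b + c = -89
Solving the system yields a = -1, b = -5, c = -5.
So g(u) = -u^2 - 5u - 5.
Then g(1) = -11.

-11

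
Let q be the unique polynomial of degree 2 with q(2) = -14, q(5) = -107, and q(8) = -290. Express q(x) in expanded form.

Write q(x) = ax^2 + bx + c. Substituting each data point gives a linear system:
  4a + 2b + c = -14
  25a + 5b + c = -107
  64a + 8b + c = -290
Solving the system yields a = -5, b = 4, c = -2.
So q(x) = -5x^2 + 4x - 2.
Check: q(5) = -107. ✓

q(x) = -5x^2 + 4x - 2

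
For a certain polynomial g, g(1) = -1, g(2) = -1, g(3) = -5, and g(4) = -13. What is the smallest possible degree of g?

Forward differences of the values at u = 1, 2, 3, 4:
  g  : -1  -1  -5  -13
  Δ  : 0  -4  -8
  Δ^2: -4  -4
  Δ^3: 0
The second differences are constant (-4) and nonzero, while all higher differences vanish, so the minimal degree is 2.

2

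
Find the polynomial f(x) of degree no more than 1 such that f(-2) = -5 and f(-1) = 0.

f(x) = 5x + 5

Using the Lagrange interpolation formula with nodes -2, -1:
  L_0(x) = (x + 1) / -1
  L_1(x) = (x + 2) / 1
Then f(x) = -5·L_0(x) + 0·L_1(x).
Expanding and collecting terms gives f(x) = 5x + 5.
Check: f(-2) = -5. ✓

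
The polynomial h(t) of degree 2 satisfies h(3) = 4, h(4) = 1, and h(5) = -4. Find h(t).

Write h(t) = at^2 + bt + c. Substituting each data point gives a linear system:
  9a + 3b + c = 4
  16a + 4b + c = 1
  25a + 5b + c = -4
Solving the system yields a = -1, b = 4, c = 1.
So h(t) = -t² + 4t + 1.
Check: h(5) = -4. ✓

h(t) = -t^2 + 4t + 1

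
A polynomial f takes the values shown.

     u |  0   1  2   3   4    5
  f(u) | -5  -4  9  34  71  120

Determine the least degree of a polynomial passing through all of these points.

2

Forward differences of the values at u = 0, 1, 2, 3, 4, 5:
  f  : -5  -4  9  34  71  120
  Δ  : 1  13  25  37  49
  Δ^2: 12  12  12  12
  Δ^3: 0  0  0
  Δ^4: 0  0
  Δ^5: 0
The second differences are constant (12) and nonzero, while all higher differences vanish, so the minimal degree is 2.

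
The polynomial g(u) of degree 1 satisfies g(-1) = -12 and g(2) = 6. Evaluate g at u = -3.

-24

Using the Lagrange interpolation formula with nodes -1, 2:
  L_0(u) = (u - 2) / -3
  L_1(u) = (u + 1) / 3
Then g(u) = -12·L_0(u) + 6·L_1(u).
Expanding and collecting terms gives g(u) = 6u - 6.
Evaluating at u = -3: g(-3) = -24.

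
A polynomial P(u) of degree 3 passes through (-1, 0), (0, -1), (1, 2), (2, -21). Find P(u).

P(u) = -5u^3 + 2u^2 + 6u - 1

Using the Lagrange interpolation formula with nodes -1, 0, 1, 2:
  L_0(u) = u(u - 1)(u - 2) / -6
  L_1(u) = (u + 1)(u - 1)(u - 2) / 2
  L_2(u) = (u + 1)u(u - 2) / -2
  L_3(u) = (u + 1)u(u - 1) / 6
Then P(u) = 0·L_0(u) - 1·L_1(u) + 2·L_2(u) - 21·L_3(u).
Expanding and collecting terms gives P(u) = -5u^3 + 2u^2 + 6u - 1.
Check: P(-1) = 0. ✓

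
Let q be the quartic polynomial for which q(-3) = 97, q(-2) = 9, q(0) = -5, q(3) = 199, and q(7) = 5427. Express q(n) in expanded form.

Using the Lagrange interpolation formula with nodes -3, -2, 0, 3, 7:
  L_0(n) = (n + 2)n(n - 3)(n - 7) / 180
  L_1(n) = (n + 3)n(n - 3)(n - 7) / -90
  L_2(n) = (n + 3)(n + 2)(n - 3)(n - 7) / 126
  L_3(n) = (n + 3)(n + 2)n(n - 7) / -360
  L_4(n) = (n + 3)(n + 2)n(n - 3) / 2520
Then q(n) = 97·L_0(n) + 9·L_1(n) - 5·L_2(n) + 199·L_3(n) + 5427·L_4(n).
Expanding and collecting terms gives q(n) = 2n^4 + 2n^3 - n^2 - n - 5.
Check: q(-3) = 97. ✓

q(n) = 2n^4 + 2n^3 - n^2 - n - 5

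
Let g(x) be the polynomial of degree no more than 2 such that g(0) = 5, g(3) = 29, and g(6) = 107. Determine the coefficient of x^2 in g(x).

3

Write g(x) = ax^2 + bx + c. Substituting each data point gives a linear system:
  c = 5
  9a + 3b + c = 29
  36a + 6b + c = 107
Solving the system yields a = 3, b = -1, c = 5.
So g(x) = 3x^2 - x + 5.
The leading coefficient is 3.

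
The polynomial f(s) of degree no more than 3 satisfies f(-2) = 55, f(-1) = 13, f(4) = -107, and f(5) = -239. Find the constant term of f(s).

1

Write f(s) = as^3 + bs^2 + cs + d. Substituting each data point gives a linear system:
  -8a + 4b - 2c + d = 55
  -a + b - c + d = 13
  64a + 16b + 4c + d = -107
  125a + 25b + 5c + d = -239
Solving the system yields a = -3, b = 6, c = -3, d = 1.
So f(s) = -3s^3 + 6s^2 - 3s + 1.
The constant term is 1.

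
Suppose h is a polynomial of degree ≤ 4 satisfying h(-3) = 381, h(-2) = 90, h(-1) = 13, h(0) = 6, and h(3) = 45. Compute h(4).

Write h(n) = an^4 + bn^3 + cn^2 + dn + e. Substituting each data point gives a linear system:
  81a - 27b + 9c - 3d + e = 381
  16a - 8b + 4c - 2d + e = 90
  a - b + c - d + e = 13
  e = 6
  81a + 27b + 9c + 3d + e = 45
Solving the system yields a = 3, b = -6, c = -4, d = -2, e = 6.
So h(n) = 3n^4 - 6n^3 - 4n^2 - 2n + 6.
Then h(4) = 318.

318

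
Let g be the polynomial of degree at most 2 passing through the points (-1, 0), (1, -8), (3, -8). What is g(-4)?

Using the Lagrange interpolation formula with nodes -1, 1, 3:
  L_0(x) = (x - 1)(x - 3) / 8
  L_1(x) = (x + 1)(x - 3) / -4
  L_2(x) = (x + 1)(x - 1) / 8
Then g(x) = 0·L_0(x) - 8·L_1(x) - 8·L_2(x).
Expanding and collecting terms gives g(x) = x^2 - 4x - 5.
Evaluating at x = -4: g(-4) = 27.

27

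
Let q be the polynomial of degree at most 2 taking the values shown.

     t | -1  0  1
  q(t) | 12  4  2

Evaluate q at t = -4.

72

Write q(t) = at^2 + bt + c. Substituting each data point gives a linear system:
  a - b + c = 12
  c = 4
  a + b + c = 2
Solving the system yields a = 3, b = -5, c = 4.
So q(t) = 3t^2 - 5t + 4.
Then q(-4) = 72.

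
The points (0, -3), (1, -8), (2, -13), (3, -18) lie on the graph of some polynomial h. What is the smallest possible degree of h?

1

Forward differences of the values at x = 0, 1, 2, 3:
  h  : -3  -8  -13  -18
  Δ  : -5  -5  -5
  Δ^2: 0  0
  Δ^3: 0
The first differences are constant (-5) and nonzero, while all higher differences vanish, so the minimal degree is 1.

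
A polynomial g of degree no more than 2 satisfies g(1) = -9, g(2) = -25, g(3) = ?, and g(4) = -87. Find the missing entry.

-51

On equispaced nodes a degree-2 polynomial has vanishing third forward difference, so
  - g(1) + 3·g(2) - 3·g(3) + g(4) = 0.
Substituting the known values and solving for g(3):
  -3·g(3) = 153
  g(3) = -51.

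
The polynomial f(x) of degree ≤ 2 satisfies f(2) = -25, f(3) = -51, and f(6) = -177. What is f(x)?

Using the Lagrange interpolation formula with nodes 2, 3, 6:
  L_0(x) = (x - 3)(x - 6) / 4
  L_1(x) = (x - 2)(x - 6) / -3
  L_2(x) = (x - 2)(x - 3) / 12
Then f(x) = -25·L_0(x) - 51·L_1(x) - 177·L_2(x).
Expanding and collecting terms gives f(x) = -4x² - 6x + 3.
Check: f(2) = -25. ✓

f(x) = -4x^2 - 6x + 3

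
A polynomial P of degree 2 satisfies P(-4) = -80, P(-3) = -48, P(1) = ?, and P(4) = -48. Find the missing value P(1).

0

The 3 known points determine the degree-2 polynomial uniquely.
Write P(u) = au^2 + bu + c. Substituting each data point gives a linear system:
  16a - 4b + c = -80
  9a - 3b + c = -48
  16a + 4b + c = -48
Solving the system yields a = -4, b = 4, c = 0.
So P(u) = -4u² + 4u.
Then P(1) = 0.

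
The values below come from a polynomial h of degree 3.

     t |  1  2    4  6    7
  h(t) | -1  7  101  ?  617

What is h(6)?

The 4 known points determine the degree-3 polynomial uniquely.
Write h(t) = at^3 + bt^2 + ct + d. Substituting each data point gives a linear system:
  a + b + c + d = -1
  8a + 4b + 2c + d = 7
  64a + 16b + 4c + d = 101
  343a + 49b + 7c + d = 617
Solving the system yields a = 2, b = -1, c = -3, d = 1.
So h(t) = 2t^3 - t^2 - 3t + 1.
Then h(6) = 379.

379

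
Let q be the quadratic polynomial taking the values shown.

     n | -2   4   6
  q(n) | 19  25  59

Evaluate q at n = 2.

Write q(n) = an^2 + bn + c. Substituting each data point gives a linear system:
  4a - 2b + c = 19
  16a + 4b + c = 25
  36a + 6b + c = 59
Solving the system yields a = 2, b = -3, c = 5.
So q(n) = 2n² - 3n + 5.
Then q(2) = 7.

7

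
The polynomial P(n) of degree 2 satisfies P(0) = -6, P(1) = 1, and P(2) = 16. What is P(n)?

Write P(n) = an^2 + bn + c. Substituting each data point gives a linear system:
  c = -6
  a + b + c = 1
  4a + 2b + c = 16
Solving the system yields a = 4, b = 3, c = -6.
So P(n) = 4n^2 + 3n - 6.
Check: P(0) = -6. ✓

P(n) = 4n^2 + 3n - 6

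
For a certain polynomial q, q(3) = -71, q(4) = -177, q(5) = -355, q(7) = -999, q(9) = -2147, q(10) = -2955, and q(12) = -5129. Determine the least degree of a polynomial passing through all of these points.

Divided differences on the nodes 3, 4, 5, 7, 9, 10, 12:
  order 0: -71  -177  -355  -999  -2147  -2955  -5129
  order 1: -106  -178  -322  -574  -808  -1087
  order 2: -36  -48  -63  -78  -93
  order 3: -3  -3  -3  -3
  order 4: 0  0  0
  order 5: 0  0
  order 6: 0
The order-3 divided differences are all -3 (nonzero) and every higher order vanishes, so the data lies on a polynomial of degree exactly 3.

3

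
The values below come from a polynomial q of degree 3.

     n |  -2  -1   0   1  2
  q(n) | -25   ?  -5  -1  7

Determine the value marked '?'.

-11

On equispaced nodes a degree-3 polynomial has vanishing fourth forward difference, so
  q(-2) - 4·q(-1) + 6·q(0) - 4·q(1) + q(2) = 0.
Substituting the known values and solving for q(-1):
  -4·q(-1) = 44
  q(-1) = -11.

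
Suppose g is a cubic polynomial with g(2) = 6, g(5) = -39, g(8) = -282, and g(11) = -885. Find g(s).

Write g(s) = as^3 + bs^2 + cs + d. Substituting each data point gives a linear system:
  8a + 4b + 2c + d = 6
  125a + 25b + 5c + d = -39
  512a + 64b + 8c + d = -282
  1331a + 121b + 11c + d = -885
Solving the system yields a = -1, b = 4, c = -4, d = 6.
So g(s) = -s³ + 4s² - 4s + 6.
Check: g(8) = -282. ✓

g(s) = -s^3 + 4s^2 - 4s + 6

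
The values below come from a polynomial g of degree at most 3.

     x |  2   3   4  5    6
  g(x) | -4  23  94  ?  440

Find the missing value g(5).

227

The 4 known points determine the degree-3 polynomial uniquely.
Write g(x) = ax^3 + bx^2 + cx + d. Substituting each data point gives a linear system:
  8a + 4b + 2c + d = -4
  27a + 9b + 3c + d = 23
  64a + 16b + 4c + d = 94
  216a + 36b + 6c + d = 440
Solving the system yields a = 3, b = -5, c = -5, d = 2.
So g(x) = 3x^3 - 5x^2 - 5x + 2.
Then g(5) = 227.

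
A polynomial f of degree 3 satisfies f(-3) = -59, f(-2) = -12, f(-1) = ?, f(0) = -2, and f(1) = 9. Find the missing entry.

-1

The 4 known points determine the degree-3 polynomial uniquely.
Write f(x) = ax^3 + bx^2 + cx + d. Substituting each data point gives a linear system:
  -27a + 9b - 3c + d = -59
  -8a + 4b - 2c + d = -12
  d = -2
  a + b + c + d = 9
Solving the system yields a = 4, b = 6, c = 1, d = -2.
So f(x) = 4x^3 + 6x^2 + x - 2.
Then f(-1) = -1.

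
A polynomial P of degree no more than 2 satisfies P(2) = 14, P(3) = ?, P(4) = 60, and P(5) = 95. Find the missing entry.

On equispaced nodes a degree-2 polynomial has vanishing third forward difference, so
  - P(2) + 3·P(3) - 3·P(4) + P(5) = 0.
Substituting the known values and solving for P(3):
  3·P(3) = 99
  P(3) = 33.

33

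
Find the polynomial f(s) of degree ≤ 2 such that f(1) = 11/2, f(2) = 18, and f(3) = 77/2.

f(s) = 4s^2 + (1/2)s + 1

Write f(s) = as^2 + bs + c. Substituting each data point gives a linear system:
  a + b + c = 11/2
  4a + 2b + c = 18
  9a + 3b + c = 77/2
Solving the system yields a = 4, b = 1/2, c = 1.
So f(s) = 4s^2 + (1/2)s + 1.
Check: f(2) = 18. ✓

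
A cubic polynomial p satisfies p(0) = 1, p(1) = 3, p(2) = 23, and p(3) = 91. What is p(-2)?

-69

Forward differences of the values at n = 0, 1, 2, 3:
  p  : 1  3  23  91
  Δ  : 2  20  68
  Δ^2: 18  48
  Δ^3: 30
The third differences are constant, confirming degree 3.
Interpolating (Newton forward form) and evaluating at n = -2 gives p(-2) = -69.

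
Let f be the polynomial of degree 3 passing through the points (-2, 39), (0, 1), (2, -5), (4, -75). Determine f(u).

f(u) = -2u^3 + 4u^2 - 3u + 1

Write f(u) = au^3 + bu^2 + cu + d. Substituting each data point gives a linear system:
  -8a + 4b - 2c + d = 39
  d = 1
  8a + 4b + 2c + d = -5
  64a + 16b + 4c + d = -75
Solving the system yields a = -2, b = 4, c = -3, d = 1.
So f(u) = -2u^3 + 4u^2 - 3u + 1.
Check: f(0) = 1. ✓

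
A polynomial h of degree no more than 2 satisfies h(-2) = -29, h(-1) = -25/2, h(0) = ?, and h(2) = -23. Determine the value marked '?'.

The 3 known points determine the degree-2 polynomial uniquely.
Write h(u) = au^2 + bu + c. Substituting each data point gives a linear system:
  4a - 2b + c = -29
  a - b + c = -25/2
  4a + 2b + c = -23
Solving the system yields a = -5, b = 3/2, c = -6.
So h(u) = -5u^2 + (3/2)u - 6.
Then h(0) = -6.

-6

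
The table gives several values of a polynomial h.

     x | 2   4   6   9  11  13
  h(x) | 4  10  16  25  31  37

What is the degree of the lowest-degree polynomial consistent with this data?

Divided differences on the nodes 2, 4, 6, 9, 11, 13:
  order 0: 4  10  16  25  31  37
  order 1: 3  3  3  3  3
  order 2: 0  0  0  0
  order 3: 0  0  0
  order 4: 0  0
  order 5: 0
The order-1 divided differences are all 3 (nonzero) and every higher order vanishes, so the data lies on a polynomial of degree exactly 1.

1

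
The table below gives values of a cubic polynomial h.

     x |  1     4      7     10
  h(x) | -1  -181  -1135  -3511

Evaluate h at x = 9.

-2521

Using the Lagrange interpolation formula with nodes 1, 4, 7, 10:
  L_0(x) = (x - 4)(x - 7)(x - 10) / -162
  L_1(x) = (x - 1)(x - 7)(x - 10) / 54
  L_2(x) = (x - 1)(x - 4)(x - 10) / -54
  L_3(x) = (x - 1)(x - 4)(x - 7) / 162
Then h(x) = -1·L_0(x) - 181·L_1(x) - 1135·L_2(x) - 3511·L_3(x).
Expanding and collecting terms gives h(x) = -4x^3 + 5x^2 - x - 1.
Evaluating at x = 9: h(9) = -2521.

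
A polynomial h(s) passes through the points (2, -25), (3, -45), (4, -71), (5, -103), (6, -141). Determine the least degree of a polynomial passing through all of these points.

Forward differences of the values at s = 2, 3, 4, 5, 6:
  h  : -25  -45  -71  -103  -141
  Δ  : -20  -26  -32  -38
  Δ^2: -6  -6  -6
  Δ^3: 0  0
  Δ^4: 0
The second differences are constant (-6) and nonzero, while all higher differences vanish, so the minimal degree is 2.

2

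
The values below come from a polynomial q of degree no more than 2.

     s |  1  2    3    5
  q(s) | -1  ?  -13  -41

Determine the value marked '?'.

The 3 known points determine the degree-2 polynomial uniquely.
Write q(s) = as^2 + bs + c. Substituting each data point gives a linear system:
  a + b + c = -1
  9a + 3b + c = -13
  25a + 5b + c = -41
Solving the system yields a = -2, b = 2, c = -1.
So q(s) = -2s² + 2s - 1.
Then q(2) = -5.

-5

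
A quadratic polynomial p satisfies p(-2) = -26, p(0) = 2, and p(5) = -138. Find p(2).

-18

Write p(t) = at^2 + bt + c. Substituting each data point gives a linear system:
  4a - 2b + c = -26
  c = 2
  25a + 5b + c = -138
Solving the system yields a = -6, b = 2, c = 2.
So p(t) = -6t^2 + 2t + 2.
Then p(2) = -18.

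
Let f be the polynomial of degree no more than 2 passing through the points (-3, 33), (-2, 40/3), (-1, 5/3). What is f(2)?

Forward differences of the values at s = -3, -2, -1:
  f  : 33  40/3  5/3
  Δ  : -59/3  -35/3
  Δ^2: 8
The second differences are constant, confirming degree 2.
Interpolating (Newton forward form) and evaluating at s = 2 gives f(2) = 44/3.

44/3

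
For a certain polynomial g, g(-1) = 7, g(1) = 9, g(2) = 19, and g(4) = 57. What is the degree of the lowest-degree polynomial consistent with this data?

2

Divided differences on the nodes -1, 1, 2, 4:
  order 0: 7  9  19  57
  order 1: 1  10  19
  order 2: 3  3
  order 3: 0
The order-2 divided differences are all 3 (nonzero) and every higher order vanishes, so the data lies on a polynomial of degree exactly 2.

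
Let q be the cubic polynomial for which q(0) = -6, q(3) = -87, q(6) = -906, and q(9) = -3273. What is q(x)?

Write q(x) = ax^3 + bx^2 + cx + d. Substituting each data point gives a linear system:
  d = -6
  27a + 9b + 3c + d = -87
  216a + 36b + 6c + d = -906
  729a + 81b + 9c + d = -3273
Solving the system yields a = -5, b = 4, c = 6, d = -6.
So q(x) = -5x^3 + 4x^2 + 6x - 6.
Check: q(3) = -87. ✓

q(x) = -5x^3 + 4x^2 + 6x - 6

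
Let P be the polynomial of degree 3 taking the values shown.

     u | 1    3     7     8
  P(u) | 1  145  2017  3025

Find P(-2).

-35

Using the Lagrange interpolation formula with nodes 1, 3, 7, 8:
  L_0(u) = (u - 3)(u - 7)(u - 8) / -84
  L_1(u) = (u - 1)(u - 7)(u - 8) / 40
  L_2(u) = (u - 1)(u - 3)(u - 8) / -24
  L_3(u) = (u - 1)(u - 3)(u - 7) / 35
Then P(u) = 1·L_0(u) + 145·L_1(u) + 2017·L_2(u) + 3025·L_3(u).
Expanding and collecting terms gives P(u) = 6u^3 - 6u + 1.
Evaluating at u = -2: P(-2) = -35.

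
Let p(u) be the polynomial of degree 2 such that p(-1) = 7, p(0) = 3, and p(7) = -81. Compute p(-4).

Write p(u) = au^2 + bu + c. Substituting each data point gives a linear system:
  a - b + c = 7
  c = 3
  49a + 7b + c = -81
Solving the system yields a = -1, b = -5, c = 3.
So p(u) = -u^2 - 5u + 3.
Then p(-4) = 7.

7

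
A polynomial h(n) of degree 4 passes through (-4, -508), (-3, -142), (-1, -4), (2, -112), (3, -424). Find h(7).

Write h(n) = an^4 + bn^3 + cn^2 + dn + e. Substituting each data point gives a linear system:
  256a - 64b + 16c - 4d + e = -508
  81a - 27b + 9c - 3d + e = -142
  a - b + c - d + e = -4
  16a + 8b + 4c + 2d + e = -112
  81a + 27b + 9c + 3d + e = -424
Solving the system yields a = -3, b = -5, c = -4, d = -2, e = -4.
So h(n) = -3n^4 - 5n^3 - 4n^2 - 2n - 4.
Then h(7) = -9132.

-9132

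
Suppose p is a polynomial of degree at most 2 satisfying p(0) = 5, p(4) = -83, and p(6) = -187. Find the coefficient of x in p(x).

Write p(x) = ax^2 + bx + c. Substituting each data point gives a linear system:
  c = 5
  16a + 4b + c = -83
  36a + 6b + c = -187
Solving the system yields a = -5, b = -2, c = 5.
So p(x) = -5x² - 2x + 5.
The coefficient of x is -2.

-2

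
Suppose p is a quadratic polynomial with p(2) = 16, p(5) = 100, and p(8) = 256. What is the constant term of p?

Write p(t) = at^2 + bt + c. Substituting each data point gives a linear system:
  4a + 2b + c = 16
  25a + 5b + c = 100
  64a + 8b + c = 256
Solving the system yields a = 4, b = 0, c = 0.
So p(t) = 4t^2.
The constant term is 0.

0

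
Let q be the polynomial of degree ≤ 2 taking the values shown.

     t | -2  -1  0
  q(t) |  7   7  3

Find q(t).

q(t) = -2t^2 - 6t + 3

Using the Lagrange interpolation formula with nodes -2, -1, 0:
  L_0(t) = (t + 1)t / 2
  L_1(t) = (t + 2)t / -1
  L_2(t) = (t + 2)(t + 1) / 2
Then q(t) = 7·L_0(t) + 7·L_1(t) + 3·L_2(t).
Expanding and collecting terms gives q(t) = -2t² - 6t + 3.
Check: q(-1) = 7. ✓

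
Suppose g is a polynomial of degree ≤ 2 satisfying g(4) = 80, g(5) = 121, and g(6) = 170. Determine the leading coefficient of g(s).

4

Write g(s) = as^2 + bs + c. Substituting each data point gives a linear system:
  16a + 4b + c = 80
  25a + 5b + c = 121
  36a + 6b + c = 170
Solving the system yields a = 4, b = 5, c = -4.
So g(s) = 4s^2 + 5s - 4.
The leading coefficient is 4.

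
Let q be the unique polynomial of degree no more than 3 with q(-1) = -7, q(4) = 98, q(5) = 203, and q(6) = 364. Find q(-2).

-28

Using the Lagrange interpolation formula with nodes -1, 4, 5, 6:
  L_0(n) = (n - 4)(n - 5)(n - 6) / -210
  L_1(n) = (n + 1)(n - 5)(n - 6) / 10
  L_2(n) = (n + 1)(n - 4)(n - 6) / -6
  L_3(n) = (n + 1)(n - 4)(n - 5) / 14
Then q(n) = -7·L_0(n) + 98·L_1(n) + 203·L_2(n) + 364·L_3(n).
Expanding and collecting terms gives q(n) = 2n³ - 2n² + n - 2.
Evaluating at n = -2: q(-2) = -28.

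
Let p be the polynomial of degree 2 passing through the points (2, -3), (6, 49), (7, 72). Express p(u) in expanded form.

p(u) = 2u^2 - 3u - 5

Write p(u) = au^2 + bu + c. Substituting each data point gives a linear system:
  4a + 2b + c = -3
  36a + 6b + c = 49
  49a + 7b + c = 72
Solving the system yields a = 2, b = -3, c = -5.
So p(u) = 2u^2 - 3u - 5.
Check: p(2) = -3. ✓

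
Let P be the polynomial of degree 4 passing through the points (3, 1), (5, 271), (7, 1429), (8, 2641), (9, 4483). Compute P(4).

73

Using the Lagrange interpolation formula with nodes 3, 5, 7, 8, 9:
  L_0(n) = (n - 5)(n - 7)(n - 8)(n - 9) / 240
  L_1(n) = (n - 3)(n - 7)(n - 8)(n - 9) / -48
  L_2(n) = (n - 3)(n - 5)(n - 8)(n - 9) / 16
  L_3(n) = (n - 3)(n - 5)(n - 7)(n - 9) / -15
  L_4(n) = (n - 3)(n - 5)(n - 7)(n - 8) / 48
Then P(n) = 1·L_0(n) + 271·L_1(n) + 1429·L_2(n) + 2641·L_3(n) + 4483·L_4(n).
Expanding and collecting terms gives P(n) = n^4 - 3n^3 + 2n^2 - 6n + 1.
Evaluating at n = 4: P(4) = 73.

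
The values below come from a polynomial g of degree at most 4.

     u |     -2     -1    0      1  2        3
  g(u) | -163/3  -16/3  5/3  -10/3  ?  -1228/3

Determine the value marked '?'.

-259/3

On equispaced nodes a degree-4 polynomial has vanishing fifth forward difference, so
  - g(-2) + 5·g(-1) - 10·g(0) + 10·g(1) - 5·g(2) + g(3) = 0.
Substituting the known values and solving for g(2):
  -5·g(2) = 1295/3
  g(2) = -259/3.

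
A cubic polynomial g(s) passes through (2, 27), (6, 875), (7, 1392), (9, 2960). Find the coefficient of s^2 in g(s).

Write g(s) = as^3 + bs^2 + cs + d. Substituting each data point gives a linear system:
  8a + 4b + 2c + d = 27
  216a + 36b + 6c + d = 875
  343a + 49b + 7c + d = 1392
  729a + 81b + 9c + d = 2960
Solving the system yields a = 4, b = 1, c = -4, d = -1.
So g(s) = 4s³ + s² - 4s - 1.
The coefficient of s^2 is 1.

1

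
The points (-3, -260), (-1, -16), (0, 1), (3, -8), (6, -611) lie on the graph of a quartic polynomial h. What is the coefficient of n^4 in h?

-1

Write h(n) = an^4 + bn^3 + cn^2 + dn + e. Substituting each data point gives a linear system:
  81a - 27b + 9c - 3d + e = -260
  a - b + c - d + e = -16
  e = 1
  81a + 27b + 9c + 3d + e = -8
  1296a + 216b + 36c + 6d + e = -611
Solving the system yields a = -1, b = 4, c = -6, d = 6, e = 1.
So h(n) = -n^4 + 4n^3 - 6n^2 + 6n + 1.
The leading coefficient is -1.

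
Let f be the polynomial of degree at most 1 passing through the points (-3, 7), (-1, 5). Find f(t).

f(t) = -t + 4

Write f(t) = at + b. Substituting each data point gives a linear system:
  -3a + b = 7
  -a + b = 5
Solving the system yields a = -1, b = 4.
So f(t) = -t + 4.
Check: f(-1) = 5. ✓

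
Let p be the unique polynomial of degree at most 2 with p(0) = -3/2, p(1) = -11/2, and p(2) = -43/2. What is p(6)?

Using the Lagrange interpolation formula with nodes 0, 1, 2:
  L_0(t) = (t - 1)(t - 2) / 2
  L_1(t) = t(t - 2) / -1
  L_2(t) = t(t - 1) / 2
Then p(t) = -3/2·L_0(t) - 11/2·L_1(t) - 43/2·L_2(t).
Expanding and collecting terms gives p(t) = -6t² + 2t - 3/2.
Evaluating at t = 6: p(6) = -411/2.

-411/2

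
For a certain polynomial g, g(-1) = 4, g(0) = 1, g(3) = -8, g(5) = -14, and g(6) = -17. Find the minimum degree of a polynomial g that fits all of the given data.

1

Divided differences on the nodes -1, 0, 3, 5, 6:
  order 0: 4  1  -8  -14  -17
  order 1: -3  -3  -3  -3
  order 2: 0  0  0
  order 3: 0  0
  order 4: 0
The order-1 divided differences are all -3 (nonzero) and every higher order vanishes, so the data lies on a polynomial of degree exactly 1.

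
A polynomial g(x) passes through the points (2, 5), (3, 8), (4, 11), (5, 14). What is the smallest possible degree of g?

Forward differences of the values at x = 2, 3, 4, 5:
  g  : 5  8  11  14
  Δ  : 3  3  3
  Δ^2: 0  0
  Δ^3: 0
The first differences are constant (3) and nonzero, while all higher differences vanish, so the minimal degree is 1.

1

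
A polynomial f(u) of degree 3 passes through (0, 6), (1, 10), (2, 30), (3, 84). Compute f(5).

366

Using the Lagrange interpolation formula with nodes 0, 1, 2, 3:
  L_0(u) = (u - 1)(u - 2)(u - 3) / -6
  L_1(u) = u(u - 2)(u - 3) / 2
  L_2(u) = u(u - 1)(u - 3) / -2
  L_3(u) = u(u - 1)(u - 2) / 6
Then f(u) = 6·L_0(u) + 10·L_1(u) + 30·L_2(u) + 84·L_3(u).
Expanding and collecting terms gives f(u) = 3u^3 - u^2 + 2u + 6.
Evaluating at u = 5: f(5) = 366.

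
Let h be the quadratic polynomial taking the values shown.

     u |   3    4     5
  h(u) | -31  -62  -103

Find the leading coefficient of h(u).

-5

Write h(u) = au^2 + bu + c. Substituting each data point gives a linear system:
  9a + 3b + c = -31
  16a + 4b + c = -62
  25a + 5b + c = -103
Solving the system yields a = -5, b = 4, c = 2.
So h(u) = -5u^2 + 4u + 2.
The leading coefficient is -5.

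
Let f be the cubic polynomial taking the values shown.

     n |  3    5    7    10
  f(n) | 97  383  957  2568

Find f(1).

3

Write f(n) = an^3 + bn^2 + cn + d. Substituting each data point gives a linear system:
  27a + 9b + 3c + d = 97
  125a + 25b + 5c + d = 383
  343a + 49b + 7c + d = 957
  1000a + 100b + 10c + d = 2568
Solving the system yields a = 2, b = 6, c = -3, d = -2.
So f(n) = 2n^3 + 6n^2 - 3n - 2.
Then f(1) = 3.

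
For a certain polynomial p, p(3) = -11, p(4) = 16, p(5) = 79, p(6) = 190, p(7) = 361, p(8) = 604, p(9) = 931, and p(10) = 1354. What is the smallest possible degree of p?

3

Forward differences of the values at s = 3, 4, 5, 6, 7, 8, 9, 10:
  p  : -11  16  79  190  361  604  931  1354
  Δ  : 27  63  111  171  243  327  423
  Δ^2: 36  48  60  72  84  96
  Δ^3: 12  12  12  12  12
  Δ^4: 0  0  0  0
  Δ^5: 0  0  0
  Δ^6: 0  0
  Δ^7: 0
The third differences are constant (12) and nonzero, while all higher differences vanish, so the minimal degree is 3.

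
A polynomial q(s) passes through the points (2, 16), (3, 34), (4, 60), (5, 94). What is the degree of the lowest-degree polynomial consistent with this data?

2

Forward differences of the values at s = 2, 3, 4, 5:
  q  : 16  34  60  94
  Δ  : 18  26  34
  Δ^2: 8  8
  Δ^3: 0
The second differences are constant (8) and nonzero, while all higher differences vanish, so the minimal degree is 2.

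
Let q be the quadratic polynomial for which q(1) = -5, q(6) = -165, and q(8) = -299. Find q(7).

-227

Write q(u) = au^2 + bu + c. Substituting each data point gives a linear system:
  a + b + c = -5
  36a + 6b + c = -165
  64a + 8b + c = -299
Solving the system yields a = -5, b = 3, c = -3.
So q(u) = -5u² + 3u - 3.
Then q(7) = -227.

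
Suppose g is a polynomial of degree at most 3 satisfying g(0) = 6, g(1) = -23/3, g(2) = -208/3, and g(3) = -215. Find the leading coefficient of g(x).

Write g(x) = ax^3 + bx^2 + cx + d. Substituting each data point gives a linear system:
  d = 6
  a + b + c + d = -23/3
  8a + 4b + 2c + d = -208/3
  27a + 9b + 3c + d = -215
Solving the system yields a = -6, b = -6, c = -5/3, d = 6.
So g(x) = -6x^3 - 6x^2 - (5/3)x + 6.
The leading coefficient is -6.

-6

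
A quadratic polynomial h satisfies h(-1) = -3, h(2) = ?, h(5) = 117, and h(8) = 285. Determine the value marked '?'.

21

The 3 known points determine the degree-2 polynomial uniquely.
Write h(x) = ax^2 + bx + c. Substituting each data point gives a linear system:
  a - b + c = -3
  25a + 5b + c = 117
  64a + 8b + c = 285
Solving the system yields a = 4, b = 4, c = -3.
So h(x) = 4x^2 + 4x - 3.
Then h(2) = 21.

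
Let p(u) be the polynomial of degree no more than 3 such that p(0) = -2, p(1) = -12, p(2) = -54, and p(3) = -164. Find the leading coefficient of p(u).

Write p(u) = au^3 + bu^2 + cu + d. Substituting each data point gives a linear system:
  d = -2
  a + b + c + d = -12
  8a + 4b + 2c + d = -54
  27a + 9b + 3c + d = -164
Solving the system yields a = -6, b = 2, c = -6, d = -2.
So p(u) = -6u^3 + 2u^2 - 6u - 2.
The leading coefficient is -6.

-6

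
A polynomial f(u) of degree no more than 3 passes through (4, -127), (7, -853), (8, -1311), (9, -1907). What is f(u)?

Write f(u) = au^3 + bu^2 + cu + d. Substituting each data point gives a linear system:
  64a + 16b + 4c + d = -127
  343a + 49b + 7c + d = -853
  512a + 64b + 8c + d = -1311
  729a + 81b + 9c + d = -1907
Solving the system yields a = -3, b = 3, c = 4, d = 1.
So f(u) = -3u^3 + 3u^2 + 4u + 1.
Check: f(4) = -127. ✓

f(u) = -3u^3 + 3u^2 + 4u + 1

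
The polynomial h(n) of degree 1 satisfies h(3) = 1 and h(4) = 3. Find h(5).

5

Using the Lagrange interpolation formula with nodes 3, 4:
  L_0(n) = (n - 4) / -1
  L_1(n) = (n - 3) / 1
Then h(n) = 1·L_0(n) + 3·L_1(n).
Expanding and collecting terms gives h(n) = 2n - 5.
Evaluating at n = 5: h(5) = 5.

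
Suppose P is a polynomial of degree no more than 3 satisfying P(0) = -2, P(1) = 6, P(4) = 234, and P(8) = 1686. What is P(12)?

Write P(s) = as^3 + bs^2 + cs + d. Substituting each data point gives a linear system:
  d = -2
  a + b + c + d = 6
  64a + 16b + 4c + d = 234
  512a + 64b + 8c + d = 1686
Solving the system yields a = 3, b = 2, c = 3, d = -2.
So P(s) = 3s^3 + 2s^2 + 3s - 2.
Then P(12) = 5506.

5506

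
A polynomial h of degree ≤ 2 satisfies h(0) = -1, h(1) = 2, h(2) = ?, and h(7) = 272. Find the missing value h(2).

17

The 3 known points determine the degree-2 polynomial uniquely.
Write h(n) = an^2 + bn + c. Substituting each data point gives a linear system:
  c = -1
  a + b + c = 2
  49a + 7b + c = 272
Solving the system yields a = 6, b = -3, c = -1.
So h(n) = 6n^2 - 3n - 1.
Then h(2) = 17.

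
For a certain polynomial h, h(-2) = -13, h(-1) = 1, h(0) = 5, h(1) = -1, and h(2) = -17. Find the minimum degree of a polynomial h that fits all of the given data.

2

Forward differences of the values at u = -2, -1, 0, 1, 2:
  h  : -13  1  5  -1  -17
  Δ  : 14  4  -6  -16
  Δ^2: -10  -10  -10
  Δ^3: 0  0
  Δ^4: 0
The second differences are constant (-10) and nonzero, while all higher differences vanish, so the minimal degree is 2.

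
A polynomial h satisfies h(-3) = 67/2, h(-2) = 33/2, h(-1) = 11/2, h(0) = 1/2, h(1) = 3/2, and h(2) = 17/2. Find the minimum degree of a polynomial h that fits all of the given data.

Forward differences of the values at s = -3, -2, -1, 0, 1, 2:
  h  : 67/2  33/2  11/2  1/2  3/2  17/2
  Δ  : -17  -11  -5  1  7
  Δ^2: 6  6  6  6
  Δ^3: 0  0  0
  Δ^4: 0  0
  Δ^5: 0
The second differences are constant (6) and nonzero, while all higher differences vanish, so the minimal degree is 2.

2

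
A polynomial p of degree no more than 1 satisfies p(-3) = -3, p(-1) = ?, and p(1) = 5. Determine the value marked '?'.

1

The 2 known points determine the degree-1 polynomial uniquely.
Write p(x) = ax + b. Substituting each data point gives a linear system:
  -3a + b = -3
  a + b = 5
Solving the system yields a = 2, b = 3.
So p(x) = 2x + 3.
Then p(-1) = 1.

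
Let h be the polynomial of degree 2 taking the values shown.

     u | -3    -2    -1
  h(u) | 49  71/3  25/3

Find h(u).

h(u) = 5u^2 - (1/3)u + 3

Write h(u) = au^2 + bu + c. Substituting each data point gives a linear system:
  9a - 3b + c = 49
  4a - 2b + c = 71/3
  a - b + c = 25/3
Solving the system yields a = 5, b = -1/3, c = 3.
So h(u) = 5u² - (1/3)u + 3.
Check: h(-2) = 71/3. ✓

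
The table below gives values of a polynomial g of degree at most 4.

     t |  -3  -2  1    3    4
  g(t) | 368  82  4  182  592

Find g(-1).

2

Using the Lagrange interpolation formula with nodes -3, -2, 1, 3, 4:
  L_0(t) = (t + 2)(t - 1)(t - 3)(t - 4) / 168
  L_1(t) = (t + 3)(t - 1)(t - 3)(t - 4) / -90
  L_2(t) = (t + 3)(t + 2)(t - 3)(t - 4) / 72
  L_3(t) = (t + 3)(t + 2)(t - 1)(t - 4) / -60
  L_4(t) = (t + 3)(t + 2)(t - 1)(t - 3) / 126
Then g(t) = 368·L_0(t) + 82·L_1(t) + 4·L_2(t) + 182·L_3(t) + 592·L_4(t).
Expanding and collecting terms gives g(t) = 3t^4 - 4t^3 + 4t^2 + 5t - 4.
Evaluating at t = -1: g(-1) = 2.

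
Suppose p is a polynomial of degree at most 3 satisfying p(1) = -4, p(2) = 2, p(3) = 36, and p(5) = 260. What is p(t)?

p(t) = 3t^3 - 4t^2 - 3t

Write p(t) = at^3 + bt^2 + ct + d. Substituting each data point gives a linear system:
  a + b + c + d = -4
  8a + 4b + 2c + d = 2
  27a + 9b + 3c + d = 36
  125a + 25b + 5c + d = 260
Solving the system yields a = 3, b = -4, c = -3, d = 0.
So p(t) = 3t³ - 4t² - 3t.
Check: p(1) = -4. ✓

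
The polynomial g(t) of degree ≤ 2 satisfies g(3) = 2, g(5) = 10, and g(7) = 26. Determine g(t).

Write g(t) = at^2 + bt + c. Substituting each data point gives a linear system:
  9a + 3b + c = 2
  25a + 5b + c = 10
  49a + 7b + c = 26
Solving the system yields a = 1, b = -4, c = 5.
So g(t) = t^2 - 4t + 5.
Check: g(3) = 2. ✓

g(t) = t^2 - 4t + 5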